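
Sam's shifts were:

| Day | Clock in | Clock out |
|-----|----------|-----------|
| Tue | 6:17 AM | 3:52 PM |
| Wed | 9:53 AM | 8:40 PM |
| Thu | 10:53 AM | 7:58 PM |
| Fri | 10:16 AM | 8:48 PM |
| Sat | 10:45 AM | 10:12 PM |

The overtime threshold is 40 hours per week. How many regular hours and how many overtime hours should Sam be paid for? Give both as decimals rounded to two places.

Tue: 6:17 AM–3:52 PM = 9 h 35 min
Wed: 9:53 AM–8:40 PM = 10 h 47 min
Thu: 10:53 AM–7:58 PM = 9 h 5 min
Fri: 10:16 AM–8:48 PM = 10 h 32 min
Sat: 10:45 AM–10:12 PM = 11 h 27 min
Total worked: 51 h 26 min = 51.43 h.
Threshold 40 h → overtime 11 h 26 min, regular 40 h 0 min.

Regular 40.00 hours, overtime 11.43 hours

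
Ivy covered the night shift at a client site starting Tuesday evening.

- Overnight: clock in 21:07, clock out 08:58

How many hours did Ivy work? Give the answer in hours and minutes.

Overnight: 21:07 → midnight = 2 h 53 min; midnight → 08:58 = 8 h 58 min; span 11 h 51 min

11 h 51 min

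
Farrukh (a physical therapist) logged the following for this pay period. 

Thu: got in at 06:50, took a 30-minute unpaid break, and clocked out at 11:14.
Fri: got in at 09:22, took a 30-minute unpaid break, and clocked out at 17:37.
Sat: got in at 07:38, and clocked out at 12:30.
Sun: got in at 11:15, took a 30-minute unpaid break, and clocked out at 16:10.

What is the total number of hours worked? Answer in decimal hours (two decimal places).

Thu: 06:50–11:14 = 4 h 24 min; less 30 min break → 3 h 54 min
Fri: 09:22–17:37 = 8 h 15 min; less 30 min break → 7 h 45 min
Sat: 07:38–12:30 = 4 h 52 min
Sun: 11:15–16:10 = 4 h 55 min; less 30 min break → 4 h 25 min
Total: 3 h 54 min + 7 h 45 min + 4 h 52 min + 4 h 25 min = 20 h 56 min.

20.93 hours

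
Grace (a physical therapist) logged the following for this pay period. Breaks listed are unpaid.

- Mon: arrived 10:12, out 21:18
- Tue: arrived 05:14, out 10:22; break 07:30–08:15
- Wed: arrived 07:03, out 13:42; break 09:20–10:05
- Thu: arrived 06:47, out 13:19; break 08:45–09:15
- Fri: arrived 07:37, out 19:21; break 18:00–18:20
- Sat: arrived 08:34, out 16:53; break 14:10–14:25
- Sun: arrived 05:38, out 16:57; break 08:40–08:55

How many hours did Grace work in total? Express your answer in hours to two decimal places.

Mon: 10:12–21:18 = 11 h 6 min
Tue: 05:14–10:22 = 5 h 8 min; less 45 min break → 4 h 23 min
Wed: 07:03–13:42 = 6 h 39 min; less 45 min break → 5 h 54 min
Thu: 06:47–13:19 = 6 h 32 min; less 30 min break → 6 h 2 min
Fri: 07:37–19:21 = 11 h 44 min; less 20 min break → 11 h 24 min
Sat: 08:34–16:53 = 8 h 19 min; less 15 min break → 8 h 4 min
Sun: 05:38–16:57 = 11 h 19 min; less 15 min break → 11 h 4 min
Total: 11 h 6 min + 4 h 23 min + 5 h 54 min + 6 h 2 min + 11 h 24 min + 8 h 4 min + 11 h 4 min = 57 h 57 min.

57.95 hours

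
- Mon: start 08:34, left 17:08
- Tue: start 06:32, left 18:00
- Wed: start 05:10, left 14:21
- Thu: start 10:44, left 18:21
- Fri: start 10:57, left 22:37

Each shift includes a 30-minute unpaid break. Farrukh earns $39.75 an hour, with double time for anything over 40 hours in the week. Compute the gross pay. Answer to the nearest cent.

$2067.00

Mon: 08:34–17:08 = 8 h 34 min; less 30 min break → 8 h 4 min
Tue: 06:32–18:00 = 11 h 28 min; less 30 min break → 10 h 58 min
Wed: 05:10–14:21 = 9 h 11 min; less 30 min break → 8 h 41 min
Thu: 10:44–18:21 = 7 h 37 min; less 30 min break → 7 h 7 min
Fri: 10:57–22:37 = 11 h 40 min; less 30 min break → 11 h 10 min
Total worked: 46 h 0 min = 2760 min.
Regular 40 h 0 min = 2400 min at $39.75/h; overtime 6 h 0 min = 360 min at $79.50/h.
Pay = (2400 × $39.75 + 360 × $79.50) ÷ 60 = $2067.00.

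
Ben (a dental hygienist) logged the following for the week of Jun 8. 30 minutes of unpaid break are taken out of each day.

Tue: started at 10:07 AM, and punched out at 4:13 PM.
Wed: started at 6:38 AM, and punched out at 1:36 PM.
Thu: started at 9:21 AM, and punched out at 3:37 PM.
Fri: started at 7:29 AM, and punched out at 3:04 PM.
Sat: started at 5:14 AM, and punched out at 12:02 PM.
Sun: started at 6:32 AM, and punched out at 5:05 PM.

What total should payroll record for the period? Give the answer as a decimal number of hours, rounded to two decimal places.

41.27 hours

Tue: 10:07 AM–4:13 PM = 6 h 6 min; less 30 min break → 5 h 36 min
Wed: 6:38 AM–1:36 PM = 6 h 58 min; less 30 min break → 6 h 28 min
Thu: 9:21 AM–3:37 PM = 6 h 16 min; less 30 min break → 5 h 46 min
Fri: 7:29 AM–3:04 PM = 7 h 35 min; less 30 min break → 7 h 5 min
Sat: 5:14 AM–12:02 PM = 6 h 48 min; less 30 min break → 6 h 18 min
Sun: 6:32 AM–5:05 PM = 10 h 33 min; less 30 min break → 10 h 3 min
Total: 5 h 36 min + 6 h 28 min + 5 h 46 min + 7 h 5 min + 6 h 18 min + 10 h 3 min = 41 h 16 min.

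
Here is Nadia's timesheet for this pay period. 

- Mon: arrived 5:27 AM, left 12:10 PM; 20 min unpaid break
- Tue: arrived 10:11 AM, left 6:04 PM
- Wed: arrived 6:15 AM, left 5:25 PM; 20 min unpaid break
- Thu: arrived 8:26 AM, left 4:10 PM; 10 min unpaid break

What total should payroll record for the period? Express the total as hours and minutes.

Mon: 5:27 AM–12:10 PM = 6 h 43 min; less 20 min break → 6 h 23 min
Tue: 10:11 AM–6:04 PM = 7 h 53 min
Wed: 6:15 AM–5:25 PM = 11 h 10 min; less 20 min break → 10 h 50 min
Thu: 8:26 AM–4:10 PM = 7 h 44 min; less 10 min break → 7 h 34 min
Total: 6 h 23 min + 7 h 53 min + 10 h 50 min + 7 h 34 min = 32 h 40 min.

32 h 40 min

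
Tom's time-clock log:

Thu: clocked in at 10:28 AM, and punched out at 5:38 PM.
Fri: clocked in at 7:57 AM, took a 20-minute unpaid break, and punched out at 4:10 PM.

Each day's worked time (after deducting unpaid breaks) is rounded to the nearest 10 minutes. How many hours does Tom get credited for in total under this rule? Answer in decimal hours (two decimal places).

Thu: 10:28 AM–5:38 PM = 7 h 10 min → rounds to 7 h 10 min
Fri: 7:57 AM–4:10 PM = 8 h 13 min − 20 min = 7 h 53 min → rounds to 7 h 50 min
Total credited: 15 h 0 min.

15.00 hours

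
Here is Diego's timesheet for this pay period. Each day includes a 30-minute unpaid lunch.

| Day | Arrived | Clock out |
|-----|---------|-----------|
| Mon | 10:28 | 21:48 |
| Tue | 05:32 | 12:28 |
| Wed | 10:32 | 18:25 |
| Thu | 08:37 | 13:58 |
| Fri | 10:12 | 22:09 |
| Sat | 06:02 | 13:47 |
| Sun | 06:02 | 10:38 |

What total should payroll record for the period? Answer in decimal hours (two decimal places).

52.30 hours

Mon: 10:28–21:48 = 11 h 20 min; less 30 min break → 10 h 50 min
Tue: 05:32–12:28 = 6 h 56 min; less 30 min break → 6 h 26 min
Wed: 10:32–18:25 = 7 h 53 min; less 30 min break → 7 h 23 min
Thu: 08:37–13:58 = 5 h 21 min; less 30 min break → 4 h 51 min
Fri: 10:12–22:09 = 11 h 57 min; less 30 min break → 11 h 27 min
Sat: 06:02–13:47 = 7 h 45 min; less 30 min break → 7 h 15 min
Sun: 06:02–10:38 = 4 h 36 min; less 30 min break → 4 h 6 min
Total: 10 h 50 min + 6 h 26 min + 7 h 23 min + 4 h 51 min + 11 h 27 min + 7 h 15 min + 4 h 6 min = 52 h 18 min.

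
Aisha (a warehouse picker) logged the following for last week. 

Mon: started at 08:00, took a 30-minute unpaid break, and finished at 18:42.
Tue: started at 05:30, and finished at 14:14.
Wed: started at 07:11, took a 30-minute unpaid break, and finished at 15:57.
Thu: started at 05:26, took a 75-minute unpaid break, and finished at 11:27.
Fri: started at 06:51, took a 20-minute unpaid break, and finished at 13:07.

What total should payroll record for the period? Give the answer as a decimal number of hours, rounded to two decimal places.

Mon: 08:00–18:42 = 10 h 42 min; less 30 min break → 10 h 12 min
Tue: 05:30–14:14 = 8 h 44 min
Wed: 07:11–15:57 = 8 h 46 min; less 30 min break → 8 h 16 min
Thu: 05:26–11:27 = 6 h 1 min; less 75 min break → 4 h 46 min
Fri: 06:51–13:07 = 6 h 16 min; less 20 min break → 5 h 56 min
Total: 10 h 12 min + 8 h 44 min + 8 h 16 min + 4 h 46 min + 5 h 56 min = 37 h 54 min.

37.90 hours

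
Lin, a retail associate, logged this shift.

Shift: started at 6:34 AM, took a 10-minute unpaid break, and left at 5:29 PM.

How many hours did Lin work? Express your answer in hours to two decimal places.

Shift: 6:34 AM–5:29 PM = 10 h 55 min; less 10 min break → 10 h 45 min

10.75 hours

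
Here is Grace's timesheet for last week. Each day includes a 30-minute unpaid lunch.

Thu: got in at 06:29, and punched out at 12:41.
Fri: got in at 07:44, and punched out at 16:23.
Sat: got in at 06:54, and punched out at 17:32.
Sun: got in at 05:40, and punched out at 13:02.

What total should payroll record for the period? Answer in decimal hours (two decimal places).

Thu: 06:29–12:41 = 6 h 12 min; less 30 min break → 5 h 42 min
Fri: 07:44–16:23 = 8 h 39 min; less 30 min break → 8 h 9 min
Sat: 06:54–17:32 = 10 h 38 min; less 30 min break → 10 h 8 min
Sun: 05:40–13:02 = 7 h 22 min; less 30 min break → 6 h 52 min
Total: 5 h 42 min + 8 h 9 min + 10 h 8 min + 6 h 52 min = 30 h 51 min.

30.85 hours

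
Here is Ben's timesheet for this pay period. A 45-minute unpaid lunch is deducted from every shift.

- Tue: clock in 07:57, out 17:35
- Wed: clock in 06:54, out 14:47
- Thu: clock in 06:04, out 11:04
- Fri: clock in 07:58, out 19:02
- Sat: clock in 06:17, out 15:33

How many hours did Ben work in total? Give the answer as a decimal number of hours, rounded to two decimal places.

39.10 hours

Tue: 07:57–17:35 = 9 h 38 min; less 45 min break → 8 h 53 min
Wed: 06:54–14:47 = 7 h 53 min; less 45 min break → 7 h 8 min
Thu: 06:04–11:04 = 5 h 0 min; less 45 min break → 4 h 15 min
Fri: 07:58–19:02 = 11 h 4 min; less 45 min break → 10 h 19 min
Sat: 06:17–15:33 = 9 h 16 min; less 45 min break → 8 h 31 min
Total: 8 h 53 min + 7 h 8 min + 4 h 15 min + 10 h 19 min + 8 h 31 min = 39 h 6 min.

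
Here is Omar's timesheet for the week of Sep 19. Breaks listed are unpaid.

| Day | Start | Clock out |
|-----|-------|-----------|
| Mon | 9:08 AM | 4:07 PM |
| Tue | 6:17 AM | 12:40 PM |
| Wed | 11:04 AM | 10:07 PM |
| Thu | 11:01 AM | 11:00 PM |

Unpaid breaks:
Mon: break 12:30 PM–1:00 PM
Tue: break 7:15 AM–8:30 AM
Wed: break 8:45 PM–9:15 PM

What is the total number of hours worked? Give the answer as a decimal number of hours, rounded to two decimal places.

Mon: 9:08 AM–4:07 PM = 6 h 59 min; less 30 min break → 6 h 29 min
Tue: 6:17 AM–12:40 PM = 6 h 23 min; less 75 min break → 5 h 8 min
Wed: 11:04 AM–10:07 PM = 11 h 3 min; less 30 min break → 10 h 33 min
Thu: 11:01 AM–11:00 PM = 11 h 59 min
Total: 6 h 29 min + 5 h 8 min + 10 h 33 min + 11 h 59 min = 34 h 9 min.

34.15 hours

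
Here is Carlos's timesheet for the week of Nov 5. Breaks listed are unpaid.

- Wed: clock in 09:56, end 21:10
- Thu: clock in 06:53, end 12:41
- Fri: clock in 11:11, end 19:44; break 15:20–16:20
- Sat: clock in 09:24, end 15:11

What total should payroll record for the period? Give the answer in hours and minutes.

Wed: 09:56–21:10 = 11 h 14 min
Thu: 06:53–12:41 = 5 h 48 min
Fri: 11:11–19:44 = 8 h 33 min; less 60 min break → 7 h 33 min
Sat: 09:24–15:11 = 5 h 47 min
Total: 11 h 14 min + 5 h 48 min + 7 h 33 min + 5 h 47 min = 30 h 22 min.

30 h 22 min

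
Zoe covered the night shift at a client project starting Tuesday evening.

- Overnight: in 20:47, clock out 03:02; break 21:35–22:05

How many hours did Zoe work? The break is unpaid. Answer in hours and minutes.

5 h 45 min

Overnight: 20:47 → midnight = 3 h 13 min; midnight → 03:02 = 3 h 2 min; span 6 h 15 min; less 30 min break → 5 h 45 min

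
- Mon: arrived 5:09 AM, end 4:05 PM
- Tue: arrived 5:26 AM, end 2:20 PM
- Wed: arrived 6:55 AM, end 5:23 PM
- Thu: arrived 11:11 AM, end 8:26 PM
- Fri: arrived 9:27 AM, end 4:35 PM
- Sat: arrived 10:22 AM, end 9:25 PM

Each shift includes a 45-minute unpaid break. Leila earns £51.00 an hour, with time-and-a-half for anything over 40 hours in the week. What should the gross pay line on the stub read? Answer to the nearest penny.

£3052.35

Mon: 5:09 AM–4:05 PM = 10 h 56 min; less 45 min break → 10 h 11 min
Tue: 5:26 AM–2:20 PM = 8 h 54 min; less 45 min break → 8 h 9 min
Wed: 6:55 AM–5:23 PM = 10 h 28 min; less 45 min break → 9 h 43 min
Thu: 11:11 AM–8:26 PM = 9 h 15 min; less 45 min break → 8 h 30 min
Fri: 9:27 AM–4:35 PM = 7 h 8 min; less 45 min break → 6 h 23 min
Sat: 10:22 AM–9:25 PM = 11 h 3 min; less 45 min break → 10 h 18 min
Total worked: 53 h 14 min = 3194 min.
Regular 40 h 0 min = 2400 min at £51.00/h; overtime 13 h 14 min = 794 min at £76.50/h.
Pay = (2400 × £51.00 + 794 × £76.50) ÷ 60 = £3052.35.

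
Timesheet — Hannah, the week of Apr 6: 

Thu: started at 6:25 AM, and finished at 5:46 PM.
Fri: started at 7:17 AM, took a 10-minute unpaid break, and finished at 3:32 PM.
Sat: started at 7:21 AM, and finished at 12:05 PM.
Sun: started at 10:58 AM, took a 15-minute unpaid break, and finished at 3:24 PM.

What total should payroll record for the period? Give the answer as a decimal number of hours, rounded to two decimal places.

Thu: 6:25 AM–5:46 PM = 11 h 21 min
Fri: 7:17 AM–3:32 PM = 8 h 15 min; less 10 min break → 8 h 5 min
Sat: 7:21 AM–12:05 PM = 4 h 44 min
Sun: 10:58 AM–3:24 PM = 4 h 26 min; less 15 min break → 4 h 11 min
Total: 11 h 21 min + 8 h 5 min + 4 h 44 min + 4 h 11 min = 28 h 21 min.

28.35 hours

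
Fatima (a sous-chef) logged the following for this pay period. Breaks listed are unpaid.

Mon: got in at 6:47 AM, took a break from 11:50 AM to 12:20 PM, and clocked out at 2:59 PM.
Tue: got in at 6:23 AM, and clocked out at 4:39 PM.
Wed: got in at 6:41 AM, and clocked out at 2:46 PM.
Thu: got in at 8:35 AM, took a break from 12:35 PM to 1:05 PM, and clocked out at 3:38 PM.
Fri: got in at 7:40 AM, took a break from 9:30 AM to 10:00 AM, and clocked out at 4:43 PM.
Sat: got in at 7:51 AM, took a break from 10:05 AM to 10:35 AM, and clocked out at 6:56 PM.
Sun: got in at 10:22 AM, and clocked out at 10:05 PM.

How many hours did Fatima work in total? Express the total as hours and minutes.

63 h 27 min

Mon: 6:47 AM–2:59 PM = 8 h 12 min; less 30 min break → 7 h 42 min
Tue: 6:23 AM–4:39 PM = 10 h 16 min
Wed: 6:41 AM–2:46 PM = 8 h 5 min
Thu: 8:35 AM–3:38 PM = 7 h 3 min; less 30 min break → 6 h 33 min
Fri: 7:40 AM–4:43 PM = 9 h 3 min; less 30 min break → 8 h 33 min
Sat: 7:51 AM–6:56 PM = 11 h 5 min; less 30 min break → 10 h 35 min
Sun: 10:22 AM–10:05 PM = 11 h 43 min
Total: 7 h 42 min + 10 h 16 min + 8 h 5 min + 6 h 33 min + 8 h 33 min + 10 h 35 min + 11 h 43 min = 63 h 27 min.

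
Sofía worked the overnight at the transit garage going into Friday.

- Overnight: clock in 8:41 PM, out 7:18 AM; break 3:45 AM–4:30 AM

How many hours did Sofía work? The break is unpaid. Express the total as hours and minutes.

Overnight: 8:41 PM → midnight = 3 h 19 min; midnight → 7:18 AM = 7 h 18 min; span 10 h 37 min; less 45 min break → 9 h 52 min

9 h 52 min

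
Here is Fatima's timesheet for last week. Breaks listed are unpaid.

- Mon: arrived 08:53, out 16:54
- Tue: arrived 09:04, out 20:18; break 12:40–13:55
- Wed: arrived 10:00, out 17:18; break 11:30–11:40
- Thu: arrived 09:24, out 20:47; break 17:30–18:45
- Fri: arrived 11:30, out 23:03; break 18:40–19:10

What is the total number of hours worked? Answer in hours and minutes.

Mon: 08:53–16:54 = 8 h 1 min
Tue: 09:04–20:18 = 11 h 14 min; less 75 min break → 9 h 59 min
Wed: 10:00–17:18 = 7 h 18 min; less 10 min break → 7 h 8 min
Thu: 09:24–20:47 = 11 h 23 min; less 75 min break → 10 h 8 min
Fri: 11:30–23:03 = 11 h 33 min; less 30 min break → 11 h 3 min
Total: 8 h 1 min + 9 h 59 min + 7 h 8 min + 10 h 8 min + 11 h 3 min = 46 h 19 min.

46 h 19 min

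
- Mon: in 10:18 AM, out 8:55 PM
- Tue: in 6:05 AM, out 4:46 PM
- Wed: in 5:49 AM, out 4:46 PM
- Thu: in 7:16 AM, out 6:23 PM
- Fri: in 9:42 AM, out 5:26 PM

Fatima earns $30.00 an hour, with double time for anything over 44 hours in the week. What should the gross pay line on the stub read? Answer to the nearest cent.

$1746.00

Mon: 10:18 AM–8:55 PM = 10 h 37 min
Tue: 6:05 AM–4:46 PM = 10 h 41 min
Wed: 5:49 AM–4:46 PM = 10 h 57 min
Thu: 7:16 AM–6:23 PM = 11 h 7 min
Fri: 9:42 AM–5:26 PM = 7 h 44 min
Total worked: 51 h 6 min = 3066 min.
Regular 44 h 0 min = 2640 min at $30.00/h; overtime 7 h 6 min = 426 min at $60.00/h.
Pay = (2640 × $30.00 + 426 × $60.00) ÷ 60 = $1746.00.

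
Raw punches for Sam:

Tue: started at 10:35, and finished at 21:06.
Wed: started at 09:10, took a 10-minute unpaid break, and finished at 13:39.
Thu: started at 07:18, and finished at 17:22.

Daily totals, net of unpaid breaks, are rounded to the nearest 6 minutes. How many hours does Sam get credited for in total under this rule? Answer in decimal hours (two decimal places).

Tue: 10:35–21:06 = 10 h 31 min → rounds to 10 h 30 min
Wed: 09:10–13:39 = 4 h 29 min − 10 min = 4 h 19 min → rounds to 4 h 18 min
Thu: 07:18–17:22 = 10 h 4 min → rounds to 10 h 6 min
Total credited: 24 h 54 min.

24.90 hours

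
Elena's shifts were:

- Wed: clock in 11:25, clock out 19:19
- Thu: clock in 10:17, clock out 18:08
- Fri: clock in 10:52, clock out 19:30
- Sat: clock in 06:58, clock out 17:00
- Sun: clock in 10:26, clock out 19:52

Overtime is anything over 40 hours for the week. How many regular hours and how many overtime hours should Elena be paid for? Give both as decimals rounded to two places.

Regular 40.00 hours, overtime 3.85 hours

Wed: 11:25–19:19 = 7 h 54 min
Thu: 10:17–18:08 = 7 h 51 min
Fri: 10:52–19:30 = 8 h 38 min
Sat: 06:58–17:00 = 10 h 2 min
Sun: 10:26–19:52 = 9 h 26 min
Total worked: 43 h 51 min = 43.85 h.
Threshold 40 h → overtime 3 h 51 min, regular 40 h 0 min.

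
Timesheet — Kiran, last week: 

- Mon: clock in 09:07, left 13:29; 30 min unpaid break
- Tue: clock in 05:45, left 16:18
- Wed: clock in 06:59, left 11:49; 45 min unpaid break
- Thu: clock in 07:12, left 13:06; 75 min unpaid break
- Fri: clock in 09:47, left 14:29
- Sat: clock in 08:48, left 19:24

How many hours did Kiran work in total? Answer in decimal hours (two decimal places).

Mon: 09:07–13:29 = 4 h 22 min; less 30 min break → 3 h 52 min
Tue: 05:45–16:18 = 10 h 33 min
Wed: 06:59–11:49 = 4 h 50 min; less 45 min break → 4 h 5 min
Thu: 07:12–13:06 = 5 h 54 min; less 75 min break → 4 h 39 min
Fri: 09:47–14:29 = 4 h 42 min
Sat: 08:48–19:24 = 10 h 36 min
Total: 3 h 52 min + 10 h 33 min + 4 h 5 min + 4 h 39 min + 4 h 42 min + 10 h 36 min = 38 h 27 min.

38.45 hours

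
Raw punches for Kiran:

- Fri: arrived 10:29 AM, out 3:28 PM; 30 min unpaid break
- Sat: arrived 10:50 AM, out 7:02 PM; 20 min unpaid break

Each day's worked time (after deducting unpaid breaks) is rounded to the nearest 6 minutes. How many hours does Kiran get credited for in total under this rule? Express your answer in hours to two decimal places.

12.40 hours

Fri: 10:29 AM–3:28 PM = 4 h 59 min − 30 min = 4 h 29 min → rounds to 4 h 30 min
Sat: 10:50 AM–7:02 PM = 8 h 12 min − 20 min = 7 h 52 min → rounds to 7 h 54 min
Total credited: 12 h 24 min.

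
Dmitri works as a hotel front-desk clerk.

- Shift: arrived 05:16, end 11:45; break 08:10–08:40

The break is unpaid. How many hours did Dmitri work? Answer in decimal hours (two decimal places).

Shift: 05:16–11:45 = 6 h 29 min; less 30 min break → 5 h 59 min

5.98 hours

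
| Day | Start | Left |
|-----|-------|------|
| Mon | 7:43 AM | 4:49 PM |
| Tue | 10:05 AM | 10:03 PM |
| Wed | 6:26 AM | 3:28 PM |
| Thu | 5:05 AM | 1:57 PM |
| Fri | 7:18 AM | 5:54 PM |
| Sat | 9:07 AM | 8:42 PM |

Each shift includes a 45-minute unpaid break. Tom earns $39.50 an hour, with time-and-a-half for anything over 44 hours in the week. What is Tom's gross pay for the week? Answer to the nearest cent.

Mon: 7:43 AM–4:49 PM = 9 h 6 min; less 45 min break → 8 h 21 min
Tue: 10:05 AM–10:03 PM = 11 h 58 min; less 45 min break → 11 h 13 min
Wed: 6:26 AM–3:28 PM = 9 h 2 min; less 45 min break → 8 h 17 min
Thu: 5:05 AM–1:57 PM = 8 h 52 min; less 45 min break → 8 h 7 min
Fri: 7:18 AM–5:54 PM = 10 h 36 min; less 45 min break → 9 h 51 min
Sat: 9:07 AM–8:42 PM = 11 h 35 min; less 45 min break → 10 h 50 min
Total worked: 56 h 39 min = 3399 min.
Regular 44 h 0 min = 2640 min at $39.50/h; overtime 12 h 39 min = 759 min at $59.25/h.
Pay = (2640 × $39.50 + 759 × $59.25) ÷ 60 = $2487.51.

$2487.51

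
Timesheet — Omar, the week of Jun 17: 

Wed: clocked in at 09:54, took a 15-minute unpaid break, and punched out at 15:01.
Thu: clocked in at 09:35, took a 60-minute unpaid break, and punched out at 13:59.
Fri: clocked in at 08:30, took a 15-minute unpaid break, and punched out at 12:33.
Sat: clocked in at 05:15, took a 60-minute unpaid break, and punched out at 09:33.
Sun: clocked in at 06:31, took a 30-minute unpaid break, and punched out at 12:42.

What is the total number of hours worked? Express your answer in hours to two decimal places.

Wed: 09:54–15:01 = 5 h 7 min; less 15 min break → 4 h 52 min
Thu: 09:35–13:59 = 4 h 24 min; less 60 min break → 3 h 24 min
Fri: 08:30–12:33 = 4 h 3 min; less 15 min break → 3 h 48 min
Sat: 05:15–09:33 = 4 h 18 min; less 60 min break → 3 h 18 min
Sun: 06:31–12:42 = 6 h 11 min; less 30 min break → 5 h 41 min
Total: 4 h 52 min + 3 h 24 min + 3 h 48 min + 3 h 18 min + 5 h 41 min = 21 h 3 min.

21.05 hours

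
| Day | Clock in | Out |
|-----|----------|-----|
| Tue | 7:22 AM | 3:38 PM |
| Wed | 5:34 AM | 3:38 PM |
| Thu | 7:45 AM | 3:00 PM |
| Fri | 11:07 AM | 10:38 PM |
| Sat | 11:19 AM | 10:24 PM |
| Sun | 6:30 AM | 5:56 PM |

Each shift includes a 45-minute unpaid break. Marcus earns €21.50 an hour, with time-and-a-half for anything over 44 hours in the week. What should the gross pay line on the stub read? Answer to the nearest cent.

€1304.51

Tue: 7:22 AM–3:38 PM = 8 h 16 min; less 45 min break → 7 h 31 min
Wed: 5:34 AM–3:38 PM = 10 h 4 min; less 45 min break → 9 h 19 min
Thu: 7:45 AM–3:00 PM = 7 h 15 min; less 45 min break → 6 h 30 min
Fri: 11:07 AM–10:38 PM = 11 h 31 min; less 45 min break → 10 h 46 min
Sat: 11:19 AM–10:24 PM = 11 h 5 min; less 45 min break → 10 h 20 min
Sun: 6:30 AM–5:56 PM = 11 h 26 min; less 45 min break → 10 h 41 min
Total worked: 55 h 7 min = 3307 min.
Regular 44 h 0 min = 2640 min at €21.50/h; overtime 11 h 7 min = 667 min at €32.25/h.
Pay = (2640 × €21.50 + 667 × €32.25) ÷ 60 = €1304.51.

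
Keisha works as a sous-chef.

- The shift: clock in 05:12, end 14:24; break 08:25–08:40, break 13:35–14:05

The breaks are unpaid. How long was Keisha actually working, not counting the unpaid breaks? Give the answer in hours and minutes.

8 h 27 min

The shift: 05:12–14:24 = 9 h 12 min; less 45 min break → 8 h 27 min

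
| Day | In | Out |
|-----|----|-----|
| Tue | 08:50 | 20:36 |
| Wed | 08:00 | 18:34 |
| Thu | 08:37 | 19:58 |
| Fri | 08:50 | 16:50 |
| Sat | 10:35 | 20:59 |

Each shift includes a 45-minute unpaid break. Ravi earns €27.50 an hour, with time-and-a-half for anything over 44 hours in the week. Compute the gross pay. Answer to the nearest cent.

Tue: 08:50–20:36 = 11 h 46 min; less 45 min break → 11 h 1 min
Wed: 08:00–18:34 = 10 h 34 min; less 45 min break → 9 h 49 min
Thu: 08:37–19:58 = 11 h 21 min; less 45 min break → 10 h 36 min
Fri: 08:50–16:50 = 8 h 0 min; less 45 min break → 7 h 15 min
Sat: 10:35–20:59 = 10 h 24 min; less 45 min break → 9 h 39 min
Total worked: 48 h 20 min = 2900 min.
Regular 44 h 0 min = 2640 min at €27.50/h; overtime 4 h 20 min = 260 min at €41.25/h.
Pay = (2640 × €27.50 + 260 × €41.25) ÷ 60 = €1388.75.

€1388.75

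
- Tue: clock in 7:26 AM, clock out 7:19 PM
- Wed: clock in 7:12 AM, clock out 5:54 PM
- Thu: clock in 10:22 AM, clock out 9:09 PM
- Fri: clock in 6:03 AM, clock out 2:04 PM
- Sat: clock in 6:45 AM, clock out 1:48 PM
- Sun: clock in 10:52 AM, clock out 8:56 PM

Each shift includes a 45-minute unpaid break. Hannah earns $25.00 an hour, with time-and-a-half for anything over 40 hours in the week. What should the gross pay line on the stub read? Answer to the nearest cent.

Tue: 7:26 AM–7:19 PM = 11 h 53 min; less 45 min break → 11 h 8 min
Wed: 7:12 AM–5:54 PM = 10 h 42 min; less 45 min break → 9 h 57 min
Thu: 10:22 AM–9:09 PM = 10 h 47 min; less 45 min break → 10 h 2 min
Fri: 6:03 AM–2:04 PM = 8 h 1 min; less 45 min break → 7 h 16 min
Sat: 6:45 AM–1:48 PM = 7 h 3 min; less 45 min break → 6 h 18 min
Sun: 10:52 AM–8:56 PM = 10 h 4 min; less 45 min break → 9 h 19 min
Total worked: 54 h 0 min = 3240 min.
Regular 40 h 0 min = 2400 min at $25.00/h; overtime 14 h 0 min = 840 min at $37.50/h.
Pay = (2400 × $25.00 + 840 × $37.50) ÷ 60 = $1525.00.

$1525.00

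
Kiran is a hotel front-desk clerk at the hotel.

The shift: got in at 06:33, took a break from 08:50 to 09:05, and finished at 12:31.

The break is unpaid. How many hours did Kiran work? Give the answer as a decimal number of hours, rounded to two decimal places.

The shift: 06:33–12:31 = 5 h 58 min; less 15 min break → 5 h 43 min

5.72 hours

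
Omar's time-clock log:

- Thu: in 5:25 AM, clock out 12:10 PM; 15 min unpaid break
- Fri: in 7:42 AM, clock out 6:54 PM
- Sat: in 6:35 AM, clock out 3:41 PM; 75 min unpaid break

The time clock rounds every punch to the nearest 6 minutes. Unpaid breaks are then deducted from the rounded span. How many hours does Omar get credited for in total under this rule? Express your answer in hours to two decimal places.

25.60 hours

Thu: in 5:25 AM→5:24 AM, out 12:10 PM→12:12 PM; 6 h 48 min − 15 min = 6 h 33 min
Fri: in 7:42 AM→7:42 AM, out 6:54 PM→6:54 PM; 11 h 12 min
Sat: in 6:35 AM→6:36 AM, out 3:41 PM→3:42 PM; 9 h 6 min − 75 min = 7 h 51 min
Total credited: 25 h 36 min.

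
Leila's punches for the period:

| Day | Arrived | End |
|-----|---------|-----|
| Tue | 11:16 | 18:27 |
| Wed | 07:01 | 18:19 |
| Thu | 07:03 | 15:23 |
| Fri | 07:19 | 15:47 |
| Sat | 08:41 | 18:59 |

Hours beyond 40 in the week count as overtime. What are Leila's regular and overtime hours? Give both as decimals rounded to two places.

Tue: 11:16–18:27 = 7 h 11 min
Wed: 07:01–18:19 = 11 h 18 min
Thu: 07:03–15:23 = 8 h 20 min
Fri: 07:19–15:47 = 8 h 28 min
Sat: 08:41–18:59 = 10 h 18 min
Total worked: 45 h 35 min = 45.58 h.
Threshold 40 h → overtime 5 h 35 min, regular 40 h 0 min.

Regular 40.00 hours, overtime 5.58 hours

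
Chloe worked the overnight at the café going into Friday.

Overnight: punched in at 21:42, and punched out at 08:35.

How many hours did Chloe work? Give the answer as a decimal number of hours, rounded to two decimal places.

Overnight: 21:42 → midnight = 2 h 18 min; midnight → 08:35 = 8 h 35 min; span 10 h 53 min

10.88 hours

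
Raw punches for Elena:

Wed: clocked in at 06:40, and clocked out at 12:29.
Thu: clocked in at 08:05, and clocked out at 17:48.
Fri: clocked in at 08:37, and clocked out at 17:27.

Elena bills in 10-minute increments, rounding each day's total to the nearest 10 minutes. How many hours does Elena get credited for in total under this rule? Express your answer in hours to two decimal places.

24.33 hours

Wed: 06:40–12:29 = 5 h 49 min → rounds to 5 h 50 min
Thu: 08:05–17:48 = 9 h 43 min → rounds to 9 h 40 min
Fri: 08:37–17:27 = 8 h 50 min → rounds to 8 h 50 min
Total credited: 24 h 20 min.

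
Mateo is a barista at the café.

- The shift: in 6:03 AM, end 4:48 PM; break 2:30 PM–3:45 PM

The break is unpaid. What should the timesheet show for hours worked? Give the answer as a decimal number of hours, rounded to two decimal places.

The shift: 6:03 AM–4:48 PM = 10 h 45 min; less 75 min break → 9 h 30 min

9.50 hours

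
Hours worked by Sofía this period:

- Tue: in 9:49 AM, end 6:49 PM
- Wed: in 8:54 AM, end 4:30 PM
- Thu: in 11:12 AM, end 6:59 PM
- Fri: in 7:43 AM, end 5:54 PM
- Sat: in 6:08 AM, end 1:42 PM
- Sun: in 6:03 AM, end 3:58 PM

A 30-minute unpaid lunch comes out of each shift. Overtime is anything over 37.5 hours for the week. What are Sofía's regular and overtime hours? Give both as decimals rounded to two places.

Tue: 9:49 AM–6:49 PM = 9 h 0 min; less 30 min break → 8 h 30 min
Wed: 8:54 AM–4:30 PM = 7 h 36 min; less 30 min break → 7 h 6 min
Thu: 11:12 AM–6:59 PM = 7 h 47 min; less 30 min break → 7 h 17 min
Fri: 7:43 AM–5:54 PM = 10 h 11 min; less 30 min break → 9 h 41 min
Sat: 6:08 AM–1:42 PM = 7 h 34 min; less 30 min break → 7 h 4 min
Sun: 6:03 AM–3:58 PM = 9 h 55 min; less 30 min break → 9 h 25 min
Total worked: 49 h 3 min = 49.05 h.
Threshold 37.5 h → overtime 11 h 33 min, regular 37 h 30 min.

Regular 37.50 hours, overtime 11.55 hours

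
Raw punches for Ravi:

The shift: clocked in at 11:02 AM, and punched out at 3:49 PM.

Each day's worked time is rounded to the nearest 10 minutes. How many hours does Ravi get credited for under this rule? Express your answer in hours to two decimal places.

The shift: 11:02 AM–3:49 PM = 4 h 47 min → rounds to 4 h 50 min

4.83 hours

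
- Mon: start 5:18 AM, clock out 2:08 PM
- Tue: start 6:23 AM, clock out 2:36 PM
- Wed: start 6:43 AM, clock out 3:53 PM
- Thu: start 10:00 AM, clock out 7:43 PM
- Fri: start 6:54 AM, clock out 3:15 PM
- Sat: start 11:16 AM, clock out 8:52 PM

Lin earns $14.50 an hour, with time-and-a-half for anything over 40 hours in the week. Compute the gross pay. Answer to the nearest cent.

Mon: 5:18 AM–2:08 PM = 8 h 50 min
Tue: 6:23 AM–2:36 PM = 8 h 13 min
Wed: 6:43 AM–3:53 PM = 9 h 10 min
Thu: 10:00 AM–7:43 PM = 9 h 43 min
Fri: 6:54 AM–3:15 PM = 8 h 21 min
Sat: 11:16 AM–8:52 PM = 9 h 36 min
Total worked: 53 h 53 min = 3233 min.
Regular 40 h 0 min = 2400 min at $14.50/h; overtime 13 h 53 min = 833 min at $21.75/h.
Pay = (2400 × $14.50 + 833 × $21.75) ÷ 60 = $881.96.

$881.96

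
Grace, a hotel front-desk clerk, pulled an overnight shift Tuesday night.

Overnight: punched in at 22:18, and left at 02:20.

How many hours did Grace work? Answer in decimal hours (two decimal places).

Overnight: 22:18 → midnight = 1 h 42 min; midnight → 02:20 = 2 h 20 min; span 4 h 2 min

4.03 hours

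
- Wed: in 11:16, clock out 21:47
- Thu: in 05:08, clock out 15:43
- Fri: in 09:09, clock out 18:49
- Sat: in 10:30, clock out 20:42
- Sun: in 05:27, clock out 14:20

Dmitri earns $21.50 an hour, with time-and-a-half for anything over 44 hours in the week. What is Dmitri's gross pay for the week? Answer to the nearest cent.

$1134.66

Wed: 11:16–21:47 = 10 h 31 min
Thu: 05:08–15:43 = 10 h 35 min
Fri: 09:09–18:49 = 9 h 40 min
Sat: 10:30–20:42 = 10 h 12 min
Sun: 05:27–14:20 = 8 h 53 min
Total worked: 49 h 51 min = 2991 min.
Regular 44 h 0 min = 2640 min at $21.50/h; overtime 5 h 51 min = 351 min at $32.25/h.
Pay = (2640 × $21.50 + 351 × $32.25) ÷ 60 = $1134.66.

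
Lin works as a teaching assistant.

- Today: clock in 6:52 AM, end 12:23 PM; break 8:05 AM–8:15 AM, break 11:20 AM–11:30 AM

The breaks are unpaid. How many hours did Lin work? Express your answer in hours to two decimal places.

5.18 hours

Today: 6:52 AM–12:23 PM = 5 h 31 min; less 20 min break → 5 h 11 min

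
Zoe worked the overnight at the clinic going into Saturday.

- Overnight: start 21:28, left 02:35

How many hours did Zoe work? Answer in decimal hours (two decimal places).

Overnight: 21:28 → midnight = 2 h 32 min; midnight → 02:35 = 2 h 35 min; span 5 h 7 min

5.12 hours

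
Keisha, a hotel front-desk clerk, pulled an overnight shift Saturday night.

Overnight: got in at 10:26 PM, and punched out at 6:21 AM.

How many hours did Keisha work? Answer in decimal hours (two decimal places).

Overnight: 10:26 PM → midnight = 1 h 34 min; midnight → 6:21 AM = 6 h 21 min; span 7 h 55 min

7.92 hours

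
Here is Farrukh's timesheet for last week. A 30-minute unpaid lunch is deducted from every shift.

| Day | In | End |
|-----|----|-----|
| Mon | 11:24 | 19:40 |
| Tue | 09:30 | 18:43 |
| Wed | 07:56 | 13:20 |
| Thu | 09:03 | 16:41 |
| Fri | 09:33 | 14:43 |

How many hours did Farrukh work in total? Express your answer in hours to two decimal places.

33.18 hours

Mon: 11:24–19:40 = 8 h 16 min; less 30 min break → 7 h 46 min
Tue: 09:30–18:43 = 9 h 13 min; less 30 min break → 8 h 43 min
Wed: 07:56–13:20 = 5 h 24 min; less 30 min break → 4 h 54 min
Thu: 09:03–16:41 = 7 h 38 min; less 30 min break → 7 h 8 min
Fri: 09:33–14:43 = 5 h 10 min; less 30 min break → 4 h 40 min
Total: 7 h 46 min + 8 h 43 min + 4 h 54 min + 7 h 8 min + 4 h 40 min = 33 h 11 min.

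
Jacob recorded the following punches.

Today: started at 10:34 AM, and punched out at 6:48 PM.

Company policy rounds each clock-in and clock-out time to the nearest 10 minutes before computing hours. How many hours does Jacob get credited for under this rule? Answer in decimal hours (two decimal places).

Today: in 10:34 AM→10:30 AM, out 6:48 PM→6:50 PM; 8 h 20 min

8.33 hours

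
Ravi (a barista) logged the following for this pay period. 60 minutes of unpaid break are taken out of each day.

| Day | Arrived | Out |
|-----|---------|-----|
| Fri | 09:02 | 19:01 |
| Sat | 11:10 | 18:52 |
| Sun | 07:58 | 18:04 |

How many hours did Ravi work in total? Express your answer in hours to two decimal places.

Fri: 09:02–19:01 = 9 h 59 min; less 60 min break → 8 h 59 min
Sat: 11:10–18:52 = 7 h 42 min; less 60 min break → 6 h 42 min
Sun: 07:58–18:04 = 10 h 6 min; less 60 min break → 9 h 6 min
Total: 8 h 59 min + 6 h 42 min + 9 h 6 min = 24 h 47 min.

24.78 hours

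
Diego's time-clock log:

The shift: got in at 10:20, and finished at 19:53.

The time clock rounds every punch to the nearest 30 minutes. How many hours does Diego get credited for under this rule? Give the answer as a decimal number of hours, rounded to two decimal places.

The shift: in 10:20→10:30, out 19:53→20:00; 9 h 30 min

9.50 hours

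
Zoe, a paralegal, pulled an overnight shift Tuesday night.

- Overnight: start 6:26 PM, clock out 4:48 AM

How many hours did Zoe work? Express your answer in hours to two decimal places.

Overnight: 6:26 PM → midnight = 5 h 34 min; midnight → 4:48 AM = 4 h 48 min; span 10 h 22 min

10.37 hours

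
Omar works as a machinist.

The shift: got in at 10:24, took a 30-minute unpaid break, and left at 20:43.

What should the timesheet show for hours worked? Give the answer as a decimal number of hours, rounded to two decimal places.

The shift: 10:24–20:43 = 10 h 19 min; less 30 min break → 9 h 49 min

9.82 hours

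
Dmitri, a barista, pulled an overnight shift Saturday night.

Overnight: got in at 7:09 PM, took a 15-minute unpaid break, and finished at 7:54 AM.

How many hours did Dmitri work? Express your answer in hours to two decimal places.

12.50 hours

Overnight: 7:09 PM → midnight = 4 h 51 min; midnight → 7:54 AM = 7 h 54 min; span 12 h 45 min; less 15 min break → 12 h 30 min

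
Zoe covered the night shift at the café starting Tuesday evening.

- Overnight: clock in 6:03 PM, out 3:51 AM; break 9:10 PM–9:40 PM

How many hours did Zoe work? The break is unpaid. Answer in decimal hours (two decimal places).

Overnight: 6:03 PM → midnight = 5 h 57 min; midnight → 3:51 AM = 3 h 51 min; span 9 h 48 min; less 30 min break → 9 h 18 min

9.30 hours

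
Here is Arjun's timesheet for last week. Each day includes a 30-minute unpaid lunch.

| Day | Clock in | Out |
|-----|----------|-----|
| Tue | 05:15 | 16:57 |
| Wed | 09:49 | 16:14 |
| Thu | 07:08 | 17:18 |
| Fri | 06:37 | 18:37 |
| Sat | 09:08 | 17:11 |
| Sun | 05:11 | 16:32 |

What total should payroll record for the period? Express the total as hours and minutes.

Tue: 05:15–16:57 = 11 h 42 min; less 30 min break → 11 h 12 min
Wed: 09:49–16:14 = 6 h 25 min; less 30 min break → 5 h 55 min
Thu: 07:08–17:18 = 10 h 10 min; less 30 min break → 9 h 40 min
Fri: 06:37–18:37 = 12 h 0 min; less 30 min break → 11 h 30 min
Sat: 09:08–17:11 = 8 h 3 min; less 30 min break → 7 h 33 min
Sun: 05:11–16:32 = 11 h 21 min; less 30 min break → 10 h 51 min
Total: 11 h 12 min + 5 h 55 min + 9 h 40 min + 11 h 30 min + 7 h 33 min + 10 h 51 min = 56 h 41 min.

56 h 41 min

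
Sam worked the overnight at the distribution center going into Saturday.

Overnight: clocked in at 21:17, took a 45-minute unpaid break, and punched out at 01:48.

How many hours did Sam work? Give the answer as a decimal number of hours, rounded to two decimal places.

Overnight: 21:17 → midnight = 2 h 43 min; midnight → 01:48 = 1 h 48 min; span 4 h 31 min; less 45 min break → 3 h 46 min

3.77 hours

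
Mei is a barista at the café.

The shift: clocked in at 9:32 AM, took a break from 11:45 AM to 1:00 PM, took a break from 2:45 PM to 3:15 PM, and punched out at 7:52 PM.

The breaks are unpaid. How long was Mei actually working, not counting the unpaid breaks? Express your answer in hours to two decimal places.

8.58 hours

The shift: 9:32 AM–7:52 PM = 10 h 20 min; less 105 min break → 8 h 35 min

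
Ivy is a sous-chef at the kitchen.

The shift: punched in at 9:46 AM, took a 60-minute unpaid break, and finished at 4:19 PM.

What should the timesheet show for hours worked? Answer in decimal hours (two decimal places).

The shift: 9:46 AM–4:19 PM = 6 h 33 min; less 60 min break → 5 h 33 min

5.55 hours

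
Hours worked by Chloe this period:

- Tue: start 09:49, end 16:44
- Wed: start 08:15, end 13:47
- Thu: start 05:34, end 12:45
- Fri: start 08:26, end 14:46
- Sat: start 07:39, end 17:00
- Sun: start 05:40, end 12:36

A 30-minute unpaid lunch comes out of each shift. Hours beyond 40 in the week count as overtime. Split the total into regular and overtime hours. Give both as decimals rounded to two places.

Tue: 09:49–16:44 = 6 h 55 min; less 30 min break → 6 h 25 min
Wed: 08:15–13:47 = 5 h 32 min; less 30 min break → 5 h 2 min
Thu: 05:34–12:45 = 7 h 11 min; less 30 min break → 6 h 41 min
Fri: 08:26–14:46 = 6 h 20 min; less 30 min break → 5 h 50 min
Sat: 07:39–17:00 = 9 h 21 min; less 30 min break → 8 h 51 min
Sun: 05:40–12:36 = 6 h 56 min; less 30 min break → 6 h 26 min
Total worked: 39 h 15 min = 39.25 h.
Threshold 40 h → overtime 0 h 0 min, regular 39 h 15 min.

Regular 39.25 hours, overtime 0.00 hours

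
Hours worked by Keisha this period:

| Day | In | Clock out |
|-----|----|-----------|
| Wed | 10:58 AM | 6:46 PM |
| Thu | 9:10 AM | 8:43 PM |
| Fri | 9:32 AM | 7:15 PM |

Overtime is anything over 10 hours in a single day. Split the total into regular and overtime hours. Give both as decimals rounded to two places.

Wed: 10:58 AM–6:46 PM = 7 h 48 min
Thu: 9:10 AM–8:43 PM = 11 h 33 min
Fri: 9:32 AM–7:15 PM = 9 h 43 min
Wed reg 7 h 48 min / OT 0 h 0 min; Thu reg 10 h 0 min / OT 1 h 33 min; Fri reg 9 h 43 min / OT 0 h 0 min.
Totals: regular 27 h 31 min, overtime 1 h 33 min.

Regular 27.52 hours, overtime 1.55 hours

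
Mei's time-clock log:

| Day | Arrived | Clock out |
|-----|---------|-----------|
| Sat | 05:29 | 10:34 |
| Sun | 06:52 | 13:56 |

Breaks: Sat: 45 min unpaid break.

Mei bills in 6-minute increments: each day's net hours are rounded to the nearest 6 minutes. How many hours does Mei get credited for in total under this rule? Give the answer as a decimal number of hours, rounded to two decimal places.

Sat: 05:29–10:34 = 5 h 5 min − 45 min = 4 h 20 min → rounds to 4 h 18 min
Sun: 06:52–13:56 = 7 h 4 min → rounds to 7 h 6 min
Total credited: 11 h 24 min.

11.40 hours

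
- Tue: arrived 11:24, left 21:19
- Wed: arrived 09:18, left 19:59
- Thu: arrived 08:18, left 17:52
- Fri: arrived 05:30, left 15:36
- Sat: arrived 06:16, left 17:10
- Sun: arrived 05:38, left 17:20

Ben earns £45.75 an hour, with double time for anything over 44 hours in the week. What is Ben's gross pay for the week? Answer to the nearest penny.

Tue: 11:24–21:19 = 9 h 55 min
Wed: 09:18–19:59 = 10 h 41 min
Thu: 08:18–17:52 = 9 h 34 min
Fri: 05:30–15:36 = 10 h 6 min
Sat: 06:16–17:10 = 10 h 54 min
Sun: 05:38–17:20 = 11 h 42 min
Total worked: 62 h 52 min = 3772 min.
Regular 44 h 0 min = 2640 min at £45.75/h; overtime 18 h 52 min = 1132 min at £91.50/h.
Pay = (2640 × £45.75 + 1132 × £91.50) ÷ 60 = £3739.30.

£3739.30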